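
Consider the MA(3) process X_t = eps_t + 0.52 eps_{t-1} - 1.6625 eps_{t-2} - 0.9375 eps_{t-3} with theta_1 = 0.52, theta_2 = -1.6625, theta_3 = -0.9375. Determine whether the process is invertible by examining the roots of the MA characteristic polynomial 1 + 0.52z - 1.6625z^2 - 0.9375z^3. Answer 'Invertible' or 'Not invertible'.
\text{Not invertible}

The MA(q) characteristic polynomial is P(z) = 1 + 0.52z - 1.6625z^2 - 0.9375z^3.
Invertibility requires all roots to lie outside the unit circle, i.e. |z| > 1 for every root.
Degree 3: look for a simple real root z0 first, then factor out (1 - z/z0) and solve the remaining quadratic.
Testing z0 = -0.8: P(-0.8) = 1 + (0.52)(-0.8) + (-1.6625)(-0.8)^2 + (-0.9375)(-0.8)^3
  = 1 + (-0.416) + (-1.064) + (0.48) = 0.  So z_0 = -0.8 is a root, |z_0| = 0.8.
Divide out the factor (1 + 1.25 z) = (1 - z/z0) (since 1/z0 = -1.25):
  P(z) = (1 + 1.25 z)(1 + (-0.73) z + (-0.75) z^2)
  [check: z-coef -0.73 - (-1.25) = 0.52; z^2-coef -0.75 - (-1.25)(-0.73) = -1.6625; z^3-coef -(-1.25)(-0.75) = -0.9375.]
Remaining roots from the quadratic factor 1 + (-0.73) z + (-0.75) z^2:
  Set 1 + (-0.73) z + (-0.75) z^2 = 0, i.e. a z^2 + b z + c = 0 with a = -0.75, b = -0.73, c = 1.
  Discriminant D = b^2 - 4ac = (-0.73)^2 - 4*(-0.75)*1 = 0.5329 - (-3) = 3.5329.
  D >= 0, so the roots are real: z = (-b +/- sqrt(D)) / (2a) = (0.73 +/- 1.879601) / (-1.5).
    z_1 = (0.73 + 1.879601) / (-1.5) = -1.7397,   |z_1| = 1.7397.
    z_2 = (0.73 - 1.879601) / (-1.5) = 0.7664,   |z_2| = 0.7664.
Moduli of all roots: 0.8000, 1.7397, 0.7664.
All moduli strictly greater than 1? No.
Verdict: Not invertible.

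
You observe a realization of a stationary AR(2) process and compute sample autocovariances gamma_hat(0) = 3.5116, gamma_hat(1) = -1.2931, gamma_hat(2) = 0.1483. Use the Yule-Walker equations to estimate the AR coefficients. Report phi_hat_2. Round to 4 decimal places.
\hat\phi_{2} = -0.1080

The Yule-Walker equations for an AR(p) process read, in matrix form,
  Gamma_p phi = r_p,   with   (Gamma_p)_{ij} = gamma(|i - j|),
                       (r_p)_i = gamma(i),   i,j = 1..p.
Substitute the sample gammas (Toeplitz matrix and right-hand side of size 2):
  Gamma_p = [[3.5116, -1.2931], [-1.2931, 3.5116]]
  r_p     = [-1.2931, 0.1483]
Written out:
  3.5116 phi_1 - 1.2931 phi_2 = -1.2931
  -1.2931 phi_1 + 3.5116 phi_2 = 0.1483
Solve by Cramer's rule:
  det = gamma(0)^2 - gamma(1)^2 = (3.5116)^2 - (-1.2931)^2 = 12.33133456 - 1.67210761 = 10.65922695
  phi_hat_1 = [gamma(1) gamma(0) - gamma(1) gamma(2)] / det = [(-1.2931)(3.5116) - (-1.2931)(0.1483)] / 10.65922695 = -4.34908323 / 10.65922695 = -0.408
  phi_hat_2 = [gamma(0) gamma(2) - gamma(1)^2] / det = [(3.5116)(0.1483) - (-1.2931)^2] / 10.65922695 = -1.15133733 / 10.65922695 = -0.108
So phi_hat = [-0.4080, -0.1080].
Therefore phi_hat_2 = -0.1080.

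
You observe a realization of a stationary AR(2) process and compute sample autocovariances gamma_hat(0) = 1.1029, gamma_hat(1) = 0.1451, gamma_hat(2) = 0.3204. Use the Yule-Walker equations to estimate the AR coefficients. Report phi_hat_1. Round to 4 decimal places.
\hat\phi_{1} = 0.0950

The Yule-Walker equations for an AR(p) process read, in matrix form,
  Gamma_p phi = r_p,   with   (Gamma_p)_{ij} = gamma(|i - j|),
                       (r_p)_i = gamma(i),   i,j = 1..p.
Substitute the sample gammas (Toeplitz matrix and right-hand side of size 2):
  Gamma_p = [[1.1029, 0.1451], [0.1451, 1.1029]]
  r_p     = [0.1451, 0.3204]
Written out:
  1.1029 phi_1 + 0.1451 phi_2 = 0.1451
  0.1451 phi_1 + 1.1029 phi_2 = 0.3204
Solve by Cramer's rule:
  det = gamma(0)^2 - gamma(1)^2 = (1.1029)^2 - (0.1451)^2 = 1.21638841 - 0.02105401 = 1.1953344
  phi_hat_1 = [gamma(1) gamma(0) - gamma(1) gamma(2)] / det = [(0.1451)(1.1029) - (0.1451)(0.3204)] / 1.1953344 = 0.11354075 / 1.1953344 = 0.095
  phi_hat_2 = [gamma(0) gamma(2) - gamma(1)^2] / det = [(1.1029)(0.3204) - (0.1451)^2] / 1.1953344 = 0.33231515 / 1.1953344 = 0.278
So phi_hat = [0.0950, 0.2780].
Therefore phi_hat_1 = 0.0950.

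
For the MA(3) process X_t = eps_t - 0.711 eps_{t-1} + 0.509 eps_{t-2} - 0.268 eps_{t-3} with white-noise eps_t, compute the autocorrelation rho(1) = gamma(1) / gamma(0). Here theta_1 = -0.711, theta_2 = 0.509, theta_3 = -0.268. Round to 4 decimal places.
\rho(1) = -0.6585

For an MA(q) process with theta_0 = 1, the autocovariance is
  gamma(k) = sigma^2 * sum_{i=0..q-k} theta_i * theta_{i+k},
and rho(k) = gamma(k) / gamma(0). Sigma^2 cancels.
  numerator   = (1)*(-0.711) + (-0.711)*(0.509) + (0.509)*(-0.268) = -1.209311.
  denominator = (1)^2 + (-0.711)^2 + (0.509)^2 + (-0.268)^2 = 1.836426.
  rho(1) = -1.209311 / 1.836426 = -0.6585.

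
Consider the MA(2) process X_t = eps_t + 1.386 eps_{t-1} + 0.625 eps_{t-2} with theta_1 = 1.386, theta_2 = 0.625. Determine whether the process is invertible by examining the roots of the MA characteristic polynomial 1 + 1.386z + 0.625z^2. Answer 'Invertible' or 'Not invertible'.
\text{Invertible}

The MA(q) characteristic polynomial is P(z) = 1 + 1.386z + 0.625z^2.
Invertibility requires all roots to lie outside the unit circle, i.e. |z| > 1 for every root.
Set 1 + (1.386) z + (0.625) z^2 = 0, i.e. a z^2 + b z + c = 0 with a = 0.625, b = 1.386, c = 1.
Discriminant D = b^2 - 4ac = (1.386)^2 - 4*(0.625)*1 = 1.920996 - (2.5) = -0.579004.
D < 0, so the roots are the complex-conjugate pair z = (-b +/- i sqrt(-D)) / (2a) = -1.1088 +/- 0.6087i.
For a conjugate pair |z|^2 = z * conj(z) = (product of roots) = c/a = 1/(0.625) = 1.6, so |z| = sqrt(1.6) = 1.2649 for both roots.
Moduli of all roots: 1.2649, 1.2649.
All moduli strictly greater than 1? Yes.
Verdict: Invertible.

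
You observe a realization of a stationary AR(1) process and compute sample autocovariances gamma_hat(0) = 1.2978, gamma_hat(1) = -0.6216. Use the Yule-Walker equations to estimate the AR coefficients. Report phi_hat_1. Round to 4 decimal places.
\hat\phi_{1} = -0.4790

The Yule-Walker equations for an AR(p) process read, in matrix form,
  Gamma_p phi = r_p,   with   (Gamma_p)_{ij} = gamma(|i - j|),
                       (r_p)_i = gamma(i),   i,j = 1..p.
Substitute the sample gammas (Toeplitz matrix and right-hand side of size 1):
  Gamma_p = [[1.2978]]
  r_p     = [-0.6216]
With p = 1 this is the single equation gamma(0) phi_1 = gamma(1):
  phi_hat_1 = gamma(1) / gamma(0) = -0.6216 / 1.2978 = -0.4790.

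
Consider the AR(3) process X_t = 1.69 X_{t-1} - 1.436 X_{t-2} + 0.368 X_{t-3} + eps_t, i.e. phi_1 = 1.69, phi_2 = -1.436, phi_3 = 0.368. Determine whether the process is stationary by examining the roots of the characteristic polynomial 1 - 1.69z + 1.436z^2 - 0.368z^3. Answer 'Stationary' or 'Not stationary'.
\text{Stationary}

The AR(p) characteristic polynomial is P(z) = 1 - 1.69z + 1.436z^2 - 0.368z^3.
Stationarity requires all roots to lie outside the unit circle, i.e. |z| > 1 for every root.
Degree 3: look for a simple real root z0 first, then factor out (1 - z/z0) and solve the remaining quadratic.
Testing z0 = 2.5: P(2.5) = 1 + (-1.69)(2.5) + (1.436)(2.5)^2 + (-0.368)(2.5)^3
  = 1 + (-4.225) + (8.975) + (-5.75) = 0.  So z_0 = 2.5 is a root, |z_0| = 2.5.
Divide out the factor (1 - 0.4 z) = (1 - z/z0) (since 1/z0 = 0.4):
  P(z) = (1 - 0.4 z)(1 + (-1.29) z + (0.92) z^2)
  [check: z-coef -1.29 - (0.4) = -1.69; z^2-coef 0.92 - (0.4)(-1.29) = 1.436; z^3-coef -(0.4)(0.92) = -0.368.]
Remaining roots from the quadratic factor 1 + (-1.29) z + (0.92) z^2:
  Set 1 + (-1.29) z + (0.92) z^2 = 0, i.e. a z^2 + b z + c = 0 with a = 0.92, b = -1.29, c = 1.
  Discriminant D = b^2 - 4ac = (-1.29)^2 - 4*(0.92)*1 = 1.6641 - (3.68) = -2.0159.
  D < 0, so the roots are the complex-conjugate pair z = (-b +/- i sqrt(-D)) / (2a) = 0.7011 +/- 0.7716i.
  For a conjugate pair |z|^2 = z * conj(z) = (product of roots) = c/a = 1/(0.92) = 1.086957, so |z| = sqrt(1.086957) = 1.0426 for both roots.
Moduli of all roots: 2.5000, 1.0426, 1.0426.
All moduli strictly greater than 1? Yes.
Verdict: Stationary.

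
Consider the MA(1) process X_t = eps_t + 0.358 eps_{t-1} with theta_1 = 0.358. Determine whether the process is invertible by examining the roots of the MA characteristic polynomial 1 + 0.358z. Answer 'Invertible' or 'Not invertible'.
\text{Invertible}

The MA(q) characteristic polynomial is P(z) = 1 + 0.358z.
Invertibility requires all roots to lie outside the unit circle, i.e. |z| > 1 for every root.
This is linear in z: 1 + (0.358) z = 0  =>  z = -1/(0.358) = -2.793296,  |z| = 2.793296.
Moduli of all roots: 2.7933.
All moduli strictly greater than 1? Yes.
Verdict: Invertible.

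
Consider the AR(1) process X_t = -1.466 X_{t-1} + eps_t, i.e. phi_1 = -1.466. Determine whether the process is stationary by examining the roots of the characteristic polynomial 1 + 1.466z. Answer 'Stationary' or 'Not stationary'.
\text{Not stationary}

The AR(p) characteristic polynomial is P(z) = 1 + 1.466z.
Stationarity requires all roots to lie outside the unit circle, i.e. |z| > 1 for every root.
This is linear in z: 1 + (1.466) z = 0  =>  z = -1/(1.466) = -0.682128,  |z| = 0.682128.
Moduli of all roots: 0.6821.
All moduli strictly greater than 1? No.
Verdict: Not stationary.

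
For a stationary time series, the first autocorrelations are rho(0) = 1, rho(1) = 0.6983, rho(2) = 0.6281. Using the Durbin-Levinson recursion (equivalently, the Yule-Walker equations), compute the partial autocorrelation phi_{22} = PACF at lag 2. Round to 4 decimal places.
\phi_{22} = 0.2742

The PACF at lag k is phi_{kk}, the last component of the solution
to the Yule-Walker system G_k phi = r_k where
  (G_k)_{ij} = rho(|i - j|), (r_k)_i = rho(i), i,j = 1..k.
Equivalently, Durbin-Levinson gives phi_{kk} iteratively:
  phi_{11} = rho(1)
  phi_{kk} = [rho(k) - sum_{j=1..k-1} phi_{k-1,j} rho(k-j)]
            / [1 - sum_{j=1..k-1} phi_{k-1,j} rho(j)],
  phi_{k,j} = phi_{k-1,j} - phi_{kk} phi_{k-1,k-j},  j = 1..k-1.
Step k = 1:
  phi_11 = rho(1) = 0.6983.
Step k = 2:
  phi_22 = [rho(2) - phi_11 rho(1)] / [1 - phi_11 rho(1)] = [0.6281 - (0.6983)(0.6983)] / [1 - (0.6983)(0.6983)]
         = 0.14047711 / 0.51237711 = 0.2742.
Therefore phi_{22} = 0.2742.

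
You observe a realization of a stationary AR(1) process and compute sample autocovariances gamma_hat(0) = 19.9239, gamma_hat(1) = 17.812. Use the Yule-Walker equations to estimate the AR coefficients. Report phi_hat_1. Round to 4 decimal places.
\hat\phi_{1} = 0.8940

The Yule-Walker equations for an AR(p) process read, in matrix form,
  Gamma_p phi = r_p,   with   (Gamma_p)_{ij} = gamma(|i - j|),
                       (r_p)_i = gamma(i),   i,j = 1..p.
Substitute the sample gammas (Toeplitz matrix and right-hand side of size 1):
  Gamma_p = [[19.9239]]
  r_p     = [17.812]
With p = 1 this is the single equation gamma(0) phi_1 = gamma(1):
  phi_hat_1 = gamma(1) / gamma(0) = 17.812 / 19.9239 = 0.8940.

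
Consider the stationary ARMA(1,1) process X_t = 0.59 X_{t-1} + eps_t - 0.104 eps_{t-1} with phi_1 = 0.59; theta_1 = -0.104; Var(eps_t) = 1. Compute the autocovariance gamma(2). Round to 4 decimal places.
\gamma(2) = 0.4129

Multiply the model equation by X_{t-k} and take expectations. With theta_0 = psi_0 = 1 and psi_j the MA(infinity) weights, this gives
  gamma(k) - sum_i phi_i gamma(k-i) = c_k,
  c_k = sigma^2 * sum_{j=k..q} theta_j psi_{j-k}   (c_k = 0 for k > q),
using gamma(-m) = gamma(m).
psi-weights needed (psi_j = theta_j + sum_i phi_i psi_{j-i}):
  psi_1 = theta_1 + phi_1 = -0.104 + (0.59) = 0.486
Right-hand sides:
  c_0 = sigma^2 (1 + theta_1 psi_1) = 1 * (1 + (-0.104)(0.486)) = 1 * 0.949456 = 0.949456
  c_1 = sigma^2 theta_1 = 1 * (-0.104) = -0.104
  c_2 = 0
Equations for k = 0 and k = 1 (AR order 1):
  gamma(0) = phi_1 gamma(1) + c_0
  gamma(1) = phi_1 gamma(0) + c_1
Substituting the second into the first: gamma(0) (1 - phi_1^2) = c_0 + phi_1 c_1, so
  gamma(0) = (c_0 + phi_1 c_1) / (1 - phi_1^2) = (0.949456 + (0.59)(-0.104)) / (1 - (0.59)^2) = 0.888096 / 0.6519 = 1.362319.
  gamma(1) = phi_1 gamma(0) + c_1 = (0.59)(1.362319) + (-0.104) = 0.699768.
For k = 2 (> q): gamma(2) = phi_1 gamma(1) = (0.59)(0.699768) = 0.412863.
Therefore gamma(2) = 0.4129 (to 4 decimal places).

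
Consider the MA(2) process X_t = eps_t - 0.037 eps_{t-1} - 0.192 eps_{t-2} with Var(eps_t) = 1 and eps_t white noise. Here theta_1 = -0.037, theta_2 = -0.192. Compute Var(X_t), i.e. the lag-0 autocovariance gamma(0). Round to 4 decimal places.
\gamma(0) = 1.0382

For an MA(q) process X_t = eps_t + sum_i theta_i eps_{t-i} with
Var(eps_t) = sigma^2, the variance is
  gamma(0) = sigma^2 * (1 + sum_i theta_i^2).
  sum_i theta_i^2 = (-0.037)^2 + (-0.192)^2 = 0.001369 + 0.036864 = 0.038233.
  gamma(0) = 1 * (1 + 0.038233) = 1 * 1.038233 = 1.038233, which rounds to 1.0382.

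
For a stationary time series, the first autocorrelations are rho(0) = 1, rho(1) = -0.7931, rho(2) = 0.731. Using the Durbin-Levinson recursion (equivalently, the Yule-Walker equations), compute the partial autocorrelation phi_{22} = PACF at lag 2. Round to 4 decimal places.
\phi_{22} = 0.2749

The PACF at lag k is phi_{kk}, the last component of the solution
to the Yule-Walker system G_k phi = r_k where
  (G_k)_{ij} = rho(|i - j|), (r_k)_i = rho(i), i,j = 1..k.
Equivalently, Durbin-Levinson gives phi_{kk} iteratively:
  phi_{11} = rho(1)
  phi_{kk} = [rho(k) - sum_{j=1..k-1} phi_{k-1,j} rho(k-j)]
            / [1 - sum_{j=1..k-1} phi_{k-1,j} rho(j)],
  phi_{k,j} = phi_{k-1,j} - phi_{kk} phi_{k-1,k-j},  j = 1..k-1.
Step k = 1:
  phi_11 = rho(1) = -0.7931.
Step k = 2:
  phi_22 = [rho(2) - phi_11 rho(1)] / [1 - phi_11 rho(1)] = [0.731 - (-0.7931)(-0.7931)] / [1 - (-0.7931)(-0.7931)]
         = 0.10199239 / 0.37099239 = 0.2749.
Therefore phi_{22} = 0.2749.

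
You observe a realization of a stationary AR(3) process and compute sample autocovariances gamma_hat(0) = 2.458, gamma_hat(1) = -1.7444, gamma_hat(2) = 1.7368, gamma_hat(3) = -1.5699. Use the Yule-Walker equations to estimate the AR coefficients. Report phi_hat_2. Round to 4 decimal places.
\hat\phi_{2} = 0.3560

The Yule-Walker equations for an AR(p) process read, in matrix form,
  Gamma_p phi = r_p,   with   (Gamma_p)_{ij} = gamma(|i - j|),
                       (r_p)_i = gamma(i),   i,j = 1..p.
Substitute the sample gammas (Toeplitz matrix and right-hand side of size 3):
  Gamma_p = [[2.458, -1.7444, 1.7368], [-1.7444, 2.458, -1.7444], [1.7368, -1.7444, 2.458]]
  r_p     = [-1.7444, 1.7368, -1.5699]
Written out (R1..R3):
  (R1) 2.458 phi_1 - 1.7444 phi_2 + 1.7368 phi_3 = -1.7444
  (R2) -1.7444 phi_1 + 2.458 phi_2 - 1.7444 phi_3 = 1.7368
  (R3) 1.7368 phi_1 - 1.7444 phi_2 + 2.458 phi_3 = -1.5699
Gaussian elimination:
  R2 <- R2 - (-1.7444/2.458) R1 = R2 - (-0.709683) R1:  1.22003 phi_2 - 0.511823 phi_3 = 0.49883
  R3 <- R3 - (1.7368/2.458) R1 = R3 - (0.706591) R1:  -0.511823 phi_2 + 1.230793 phi_3 = -0.337323
  R3 <- R3 - (-0.511823/1.22003) R2 = R3 - (-0.419517) R2:  1.016075 phi_3 = -0.128056
Back-substitution:
  phi_hat_3 = -0.128056 / 1.016075 = -0.12603
  phi_hat_2 = (0.49883 - (-0.511823)(-0.12603)) / 1.22003 = 0.355995
  phi_hat_1 = (-1.7444 - (-1.7444)(0.355995) - (1.7368)(-0.12603)) / 2.458 = -0.367988
So phi_hat = [-0.3680, 0.3560, -0.1260].
Therefore phi_hat_2 = 0.3560.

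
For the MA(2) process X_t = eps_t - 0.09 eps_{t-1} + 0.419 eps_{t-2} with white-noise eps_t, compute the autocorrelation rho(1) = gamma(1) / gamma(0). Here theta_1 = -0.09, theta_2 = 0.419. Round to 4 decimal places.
\rho(1) = -0.1079

For an MA(q) process with theta_0 = 1, the autocovariance is
  gamma(k) = sigma^2 * sum_{i=0..q-k} theta_i * theta_{i+k},
and rho(k) = gamma(k) / gamma(0). Sigma^2 cancels.
  numerator   = (1)*(-0.09) + (-0.09)*(0.419) = -0.12771.
  denominator = (1)^2 + (-0.09)^2 + (0.419)^2 = 1.183661.
  rho(1) = -0.12771 / 1.183661 = -0.1079.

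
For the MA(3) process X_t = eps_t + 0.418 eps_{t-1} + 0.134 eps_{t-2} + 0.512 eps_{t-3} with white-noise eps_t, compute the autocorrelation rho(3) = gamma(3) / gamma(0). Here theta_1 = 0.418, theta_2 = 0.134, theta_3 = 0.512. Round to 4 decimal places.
\rho(3) = 0.3519

For an MA(q) process with theta_0 = 1, the autocovariance is
  gamma(k) = sigma^2 * sum_{i=0..q-k} theta_i * theta_{i+k},
and rho(k) = gamma(k) / gamma(0). Sigma^2 cancels.
  numerator   = (1)*(0.512) = 0.512.
  denominator = (1)^2 + (0.418)^2 + (0.134)^2 + (0.512)^2 = 1.454824.
  rho(3) = 0.512 / 1.454824 = 0.3519.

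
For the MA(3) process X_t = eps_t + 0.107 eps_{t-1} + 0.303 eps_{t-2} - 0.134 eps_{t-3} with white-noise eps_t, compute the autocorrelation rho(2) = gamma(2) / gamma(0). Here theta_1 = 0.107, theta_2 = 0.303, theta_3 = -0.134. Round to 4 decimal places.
\rho(2) = 0.2575

For an MA(q) process with theta_0 = 1, the autocovariance is
  gamma(k) = sigma^2 * sum_{i=0..q-k} theta_i * theta_{i+k},
and rho(k) = gamma(k) / gamma(0). Sigma^2 cancels.
  numerator   = (1)*(0.303) + (0.107)*(-0.134) = 0.288662.
  denominator = (1)^2 + (0.107)^2 + (0.303)^2 + (-0.134)^2 = 1.121214.
  rho(2) = 0.288662 / 1.121214 = 0.2575.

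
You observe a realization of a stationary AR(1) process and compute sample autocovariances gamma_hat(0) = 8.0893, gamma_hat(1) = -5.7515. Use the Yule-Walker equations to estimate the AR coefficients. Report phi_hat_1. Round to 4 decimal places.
\hat\phi_{1} = -0.7110

The Yule-Walker equations for an AR(p) process read, in matrix form,
  Gamma_p phi = r_p,   with   (Gamma_p)_{ij} = gamma(|i - j|),
                       (r_p)_i = gamma(i),   i,j = 1..p.
Substitute the sample gammas (Toeplitz matrix and right-hand side of size 1):
  Gamma_p = [[8.0893]]
  r_p     = [-5.7515]
With p = 1 this is the single equation gamma(0) phi_1 = gamma(1):
  phi_hat_1 = gamma(1) / gamma(0) = -5.7515 / 8.0893 = -0.7110.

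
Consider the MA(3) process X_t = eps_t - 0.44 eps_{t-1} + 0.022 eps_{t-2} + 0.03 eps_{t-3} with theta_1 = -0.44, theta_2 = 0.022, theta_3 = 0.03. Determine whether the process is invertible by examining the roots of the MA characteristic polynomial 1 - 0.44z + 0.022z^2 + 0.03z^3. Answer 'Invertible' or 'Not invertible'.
\text{Invertible}

The MA(q) characteristic polynomial is P(z) = 1 - 0.44z + 0.022z^2 + 0.03z^3.
Invertibility requires all roots to lie outside the unit circle, i.e. |z| > 1 for every root.
Degree 3: look for a simple real root z0 first, then factor out (1 - z/z0) and solve the remaining quadratic.
Testing z0 = -5: P(-5) = 1 + (-0.44)(-5) + (0.022)(-5)^2 + (0.03)(-5)^3
  = 1 + (2.2) + (0.55) + (-3.75) = 0.  So z_0 = -5 is a root, |z_0| = 5.
Divide out the factor (1 + 0.2 z) = (1 - z/z0) (since 1/z0 = -0.2):
  P(z) = (1 + 0.2 z)(1 + (-0.64) z + (0.15) z^2)
  [check: z-coef -0.64 - (-0.2) = -0.44; z^2-coef 0.15 - (-0.2)(-0.64) = 0.022; z^3-coef -(-0.2)(0.15) = 0.03.]
Remaining roots from the quadratic factor 1 + (-0.64) z + (0.15) z^2:
  Set 1 + (-0.64) z + (0.15) z^2 = 0, i.e. a z^2 + b z + c = 0 with a = 0.15, b = -0.64, c = 1.
  Discriminant D = b^2 - 4ac = (-0.64)^2 - 4*(0.15)*1 = 0.4096 - (0.6) = -0.1904.
  D < 0, so the roots are the complex-conjugate pair z = (-b +/- i sqrt(-D)) / (2a) = 2.1333 +/- 1.4545i.
  For a conjugate pair |z|^2 = z * conj(z) = (product of roots) = c/a = 1/(0.15) = 6.666667, so |z| = sqrt(6.666667) = 2.582 for both roots.
Moduli of all roots: 5.0000, 2.5820, 2.5820.
All moduli strictly greater than 1? Yes.
Verdict: Invertible.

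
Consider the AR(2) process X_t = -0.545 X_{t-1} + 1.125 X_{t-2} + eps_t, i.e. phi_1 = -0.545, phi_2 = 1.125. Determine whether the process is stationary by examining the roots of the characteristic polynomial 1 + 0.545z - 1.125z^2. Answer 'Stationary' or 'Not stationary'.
\text{Not stationary}

The AR(p) characteristic polynomial is P(z) = 1 + 0.545z - 1.125z^2.
Stationarity requires all roots to lie outside the unit circle, i.e. |z| > 1 for every root.
Set 1 + (0.545) z + (-1.125) z^2 = 0, i.e. a z^2 + b z + c = 0 with a = -1.125, b = 0.545, c = 1.
Discriminant D = b^2 - 4ac = (0.545)^2 - 4*(-1.125)*1 = 0.297025 - (-4.5) = 4.797025.
D >= 0, so the roots are real: z = (-b +/- sqrt(D)) / (2a) = (-0.545 +/- 2.190211) / (-2.25).
  z_1 = (-0.545 + 2.190211) / (-2.25) = -0.7312,   |z_1| = 0.7312.
  z_2 = (-0.545 - 2.190211) / (-2.25) = 1.2156,   |z_2| = 1.2156.
Moduli of all roots: 0.7312, 1.2156.
All moduli strictly greater than 1? No.
Verdict: Not stationary.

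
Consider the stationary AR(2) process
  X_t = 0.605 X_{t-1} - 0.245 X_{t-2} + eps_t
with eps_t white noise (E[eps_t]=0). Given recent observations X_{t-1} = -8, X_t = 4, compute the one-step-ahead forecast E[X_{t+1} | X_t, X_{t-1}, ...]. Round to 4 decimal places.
E[X_{t+1} \mid \mathcal F_t] = 4.3800

For an AR(p) model X_t = c + sum_i phi_i X_{t-i} + eps_t, the
one-step-ahead conditional mean is
  E[X_{t+1} | X_t, ...] = c + sum_i phi_i X_{t+1-i}.
Substitute known values:
  E[X_{t+1} | ...] = (0.605) * (4) + (-0.245) * (-8)
                   = 4.3800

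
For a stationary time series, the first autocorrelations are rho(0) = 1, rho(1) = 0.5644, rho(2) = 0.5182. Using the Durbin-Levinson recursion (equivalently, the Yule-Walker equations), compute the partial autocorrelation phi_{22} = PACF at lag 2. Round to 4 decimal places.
\phi_{22} = 0.2930

The PACF at lag k is phi_{kk}, the last component of the solution
to the Yule-Walker system G_k phi = r_k where
  (G_k)_{ij} = rho(|i - j|), (r_k)_i = rho(i), i,j = 1..k.
Equivalently, Durbin-Levinson gives phi_{kk} iteratively:
  phi_{11} = rho(1)
  phi_{kk} = [rho(k) - sum_{j=1..k-1} phi_{k-1,j} rho(k-j)]
            / [1 - sum_{j=1..k-1} phi_{k-1,j} rho(j)],
  phi_{k,j} = phi_{k-1,j} - phi_{kk} phi_{k-1,k-j},  j = 1..k-1.
Step k = 1:
  phi_11 = rho(1) = 0.5644.
Step k = 2:
  phi_22 = [rho(2) - phi_11 rho(1)] / [1 - phi_11 rho(1)] = [0.5182 - (0.5644)(0.5644)] / [1 - (0.5644)(0.5644)]
         = 0.19965264 / 0.68145264 = 0.293.
Therefore phi_{22} = 0.2930.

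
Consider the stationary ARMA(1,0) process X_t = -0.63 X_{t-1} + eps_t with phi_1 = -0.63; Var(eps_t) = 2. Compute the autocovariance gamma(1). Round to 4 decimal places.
\gamma(1) = -2.0892

Multiply the model equation by X_{t-k} and take expectations. With theta_0 = psi_0 = 1 and psi_j the MA(infinity) weights, this gives
  gamma(k) - sum_i phi_i gamma(k-i) = c_k,
  c_k = sigma^2 * sum_{j=k..q} theta_j psi_{j-k}   (c_k = 0 for k > q),
using gamma(-m) = gamma(m).
Pure AR (q = 0): c_0 = sigma^2 = 2, c_k = 0 for k >= 1.
Equations for k = 0 and k = 1 (AR order 1):
  gamma(0) = phi_1 gamma(1) + c_0
  gamma(1) = phi_1 gamma(0) + c_1
Substituting the second into the first: gamma(0) (1 - phi_1^2) = c_0 + phi_1 c_1, so
  gamma(0) = c_0 / (1 - phi_1^2) = 2 / (1 - (-0.63)^2) = 2 / 0.6031 = 3.3162.
  gamma(1) = phi_1 gamma(0) = (-0.63)(3.3162) = -2.089206.
Therefore gamma(1) = -2.0892 (to 4 decimal places).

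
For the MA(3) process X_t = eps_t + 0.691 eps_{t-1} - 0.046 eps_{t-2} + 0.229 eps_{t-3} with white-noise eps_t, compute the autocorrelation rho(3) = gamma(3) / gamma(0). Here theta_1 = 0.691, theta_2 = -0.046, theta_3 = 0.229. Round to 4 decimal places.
\rho(3) = 0.1495

For an MA(q) process with theta_0 = 1, the autocovariance is
  gamma(k) = sigma^2 * sum_{i=0..q-k} theta_i * theta_{i+k},
and rho(k) = gamma(k) / gamma(0). Sigma^2 cancels.
  numerator   = (1)*(0.229) = 0.229.
  denominator = (1)^2 + (0.691)^2 + (-0.046)^2 + (0.229)^2 = 1.532038.
  rho(3) = 0.229 / 1.532038 = 0.1495.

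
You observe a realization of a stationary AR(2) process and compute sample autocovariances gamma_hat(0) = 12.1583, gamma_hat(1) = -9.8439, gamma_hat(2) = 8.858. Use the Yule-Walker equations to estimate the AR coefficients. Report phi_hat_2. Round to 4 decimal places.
\hat\phi_{2} = 0.2120

The Yule-Walker equations for an AR(p) process read, in matrix form,
  Gamma_p phi = r_p,   with   (Gamma_p)_{ij} = gamma(|i - j|),
                       (r_p)_i = gamma(i),   i,j = 1..p.
Substitute the sample gammas (Toeplitz matrix and right-hand side of size 2):
  Gamma_p = [[12.1583, -9.8439], [-9.8439, 12.1583]]
  r_p     = [-9.8439, 8.858]
Written out:
  12.1583 phi_1 - 9.8439 phi_2 = -9.8439
  -9.8439 phi_1 + 12.1583 phi_2 = 8.858
Solve by Cramer's rule:
  det = gamma(0)^2 - gamma(1)^2 = (12.1583)^2 - (-9.8439)^2 = 147.82425889 - 96.90236721 = 50.92189168
  phi_hat_1 = [gamma(1) gamma(0) - gamma(1) gamma(2)] / det = [(-9.8439)(12.1583) - (-9.8439)(8.858)] / 50.92189168 = -32.48782317 / 50.92189168 = -0.638
  phi_hat_2 = [gamma(0) gamma(2) - gamma(1)^2] / det = [(12.1583)(8.858) - (-9.8439)^2] / 50.92189168 = 10.79585419 / 50.92189168 = 0.212
So phi_hat = [-0.6380, 0.2120].
Therefore phi_hat_2 = 0.2120.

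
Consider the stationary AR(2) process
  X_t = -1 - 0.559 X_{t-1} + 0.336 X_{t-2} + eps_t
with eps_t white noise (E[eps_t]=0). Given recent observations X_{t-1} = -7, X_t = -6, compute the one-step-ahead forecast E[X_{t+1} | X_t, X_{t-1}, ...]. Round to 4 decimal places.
E[X_{t+1} \mid \mathcal F_t] = 0.0020

For an AR(p) model X_t = c + sum_i phi_i X_{t-i} + eps_t, the
one-step-ahead conditional mean is
  E[X_{t+1} | X_t, ...] = c + sum_i phi_i X_{t+1-i}.
Substitute known values:
  E[X_{t+1} | ...] = -1 + (-0.559) * (-6) + (0.336) * (-7)
                   = 0.0020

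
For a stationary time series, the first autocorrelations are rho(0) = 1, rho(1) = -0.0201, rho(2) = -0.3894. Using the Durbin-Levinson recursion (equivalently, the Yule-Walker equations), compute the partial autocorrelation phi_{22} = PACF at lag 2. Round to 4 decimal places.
\phi_{22} = -0.3900

The PACF at lag k is phi_{kk}, the last component of the solution
to the Yule-Walker system G_k phi = r_k where
  (G_k)_{ij} = rho(|i - j|), (r_k)_i = rho(i), i,j = 1..k.
Equivalently, Durbin-Levinson gives phi_{kk} iteratively:
  phi_{11} = rho(1)
  phi_{kk} = [rho(k) - sum_{j=1..k-1} phi_{k-1,j} rho(k-j)]
            / [1 - sum_{j=1..k-1} phi_{k-1,j} rho(j)],
  phi_{k,j} = phi_{k-1,j} - phi_{kk} phi_{k-1,k-j},  j = 1..k-1.
Step k = 1:
  phi_11 = rho(1) = -0.0201.
Step k = 2:
  phi_22 = [rho(2) - phi_11 rho(1)] / [1 - phi_11 rho(1)] = [-0.3894 - (-0.0201)(-0.0201)] / [1 - (-0.0201)(-0.0201)]
         = -0.38980401 / 0.99959599 = -0.39.
Therefore phi_{22} = -0.3900.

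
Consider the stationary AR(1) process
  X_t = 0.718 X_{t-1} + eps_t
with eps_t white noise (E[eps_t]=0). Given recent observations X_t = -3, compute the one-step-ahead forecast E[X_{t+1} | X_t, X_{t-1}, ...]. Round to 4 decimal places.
E[X_{t+1} \mid \mathcal F_t] = -2.1540

For an AR(p) model X_t = c + sum_i phi_i X_{t-i} + eps_t, the
one-step-ahead conditional mean is
  E[X_{t+1} | X_t, ...] = c + sum_i phi_i X_{t+1-i}.
Substitute known values:
  E[X_{t+1} | ...] = (0.718) * (-3)
                   = -2.1540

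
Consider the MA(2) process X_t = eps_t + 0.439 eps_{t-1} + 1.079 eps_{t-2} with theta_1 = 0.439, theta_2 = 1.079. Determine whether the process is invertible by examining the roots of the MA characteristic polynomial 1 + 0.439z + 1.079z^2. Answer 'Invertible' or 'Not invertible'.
\text{Not invertible}

The MA(q) characteristic polynomial is P(z) = 1 + 0.439z + 1.079z^2.
Invertibility requires all roots to lie outside the unit circle, i.e. |z| > 1 for every root.
Set 1 + (0.439) z + (1.079) z^2 = 0, i.e. a z^2 + b z + c = 0 with a = 1.079, b = 0.439, c = 1.
Discriminant D = b^2 - 4ac = (0.439)^2 - 4*(1.079)*1 = 0.192721 - (4.316) = -4.123279.
D < 0, so the roots are the complex-conjugate pair z = (-b +/- i sqrt(-D)) / (2a) = -0.2034 +/- 0.941i.
For a conjugate pair |z|^2 = z * conj(z) = (product of roots) = c/a = 1/(1.079) = 0.926784, so |z| = sqrt(0.926784) = 0.9627 for both roots.
Moduli of all roots: 0.9627, 0.9627.
All moduli strictly greater than 1? No.
Verdict: Not invertible.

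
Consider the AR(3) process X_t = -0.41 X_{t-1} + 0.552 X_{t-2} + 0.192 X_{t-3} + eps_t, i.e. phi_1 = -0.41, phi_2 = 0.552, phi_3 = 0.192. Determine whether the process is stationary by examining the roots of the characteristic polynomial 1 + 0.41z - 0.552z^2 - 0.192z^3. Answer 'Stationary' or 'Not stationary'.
\text{Stationary}

The AR(p) characteristic polynomial is P(z) = 1 + 0.41z - 0.552z^2 - 0.192z^3.
Stationarity requires all roots to lie outside the unit circle, i.e. |z| > 1 for every root.
Degree 3: look for a simple real root z0 first, then factor out (1 - z/z0) and solve the remaining quadratic.
Testing z0 = -1.25: P(-1.25) = 1 + (0.41)(-1.25) + (-0.552)(-1.25)^2 + (-0.192)(-1.25)^3
  = 1 + (-0.5125) + (-0.8625) + (0.375) = 0.  So z_0 = -1.25 is a root, |z_0| = 1.25.
Divide out the factor (1 + 0.8 z) = (1 - z/z0) (since 1/z0 = -0.8):
  P(z) = (1 + 0.8 z)(1 + (-0.39) z + (-0.24) z^2)
  [check: z-coef -0.39 - (-0.8) = 0.41; z^2-coef -0.24 - (-0.8)(-0.39) = -0.552; z^3-coef -(-0.8)(-0.24) = -0.192.]
Remaining roots from the quadratic factor 1 + (-0.39) z + (-0.24) z^2:
  Set 1 + (-0.39) z + (-0.24) z^2 = 0, i.e. a z^2 + b z + c = 0 with a = -0.24, b = -0.39, c = 1.
  Discriminant D = b^2 - 4ac = (-0.39)^2 - 4*(-0.24)*1 = 0.1521 - (-0.96) = 1.1121.
  D >= 0, so the roots are real: z = (-b +/- sqrt(D)) / (2a) = (0.39 +/- 1.054562) / (-0.48).
    z_1 = (0.39 + 1.054562) / (-0.48) = -3.0095,   |z_1| = 3.0095.
    z_2 = (0.39 - 1.054562) / (-0.48) = 1.3845,   |z_2| = 1.3845.
Moduli of all roots: 1.2500, 3.0095, 1.3845.
All moduli strictly greater than 1? Yes.
Verdict: Stationary.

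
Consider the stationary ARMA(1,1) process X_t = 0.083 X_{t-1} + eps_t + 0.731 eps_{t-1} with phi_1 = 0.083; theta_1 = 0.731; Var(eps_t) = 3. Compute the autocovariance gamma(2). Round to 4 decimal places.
\gamma(2) = 0.2165

Multiply the model equation by X_{t-k} and take expectations. With theta_0 = psi_0 = 1 and psi_j the MA(infinity) weights, this gives
  gamma(k) - sum_i phi_i gamma(k-i) = c_k,
  c_k = sigma^2 * sum_{j=k..q} theta_j psi_{j-k}   (c_k = 0 for k > q),
using gamma(-m) = gamma(m).
psi-weights needed (psi_j = theta_j + sum_i phi_i psi_{j-i}):
  psi_1 = theta_1 + phi_1 = 0.731 + (0.083) = 0.814
Right-hand sides:
  c_0 = sigma^2 (1 + theta_1 psi_1) = 3 * (1 + (0.731)(0.814)) = 3 * 1.595034 = 4.785102
  c_1 = sigma^2 theta_1 = 3 * (0.731) = 2.193
  c_2 = 0
Equations for k = 0 and k = 1 (AR order 1):
  gamma(0) = phi_1 gamma(1) + c_0
  gamma(1) = phi_1 gamma(0) + c_1
Substituting the second into the first: gamma(0) (1 - phi_1^2) = c_0 + phi_1 c_1, so
  gamma(0) = (c_0 + phi_1 c_1) / (1 - phi_1^2) = (4.785102 + (0.083)(2.193)) / (1 - (0.083)^2) = 4.967121 / 0.993111 = 5.001577.
  gamma(1) = phi_1 gamma(0) + c_1 = (0.083)(5.001577) + (2.193) = 2.608131.
For k = 2 (> q): gamma(2) = phi_1 gamma(1) = (0.083)(2.608131) = 0.216475.
Therefore gamma(2) = 0.2165 (to 4 decimal places).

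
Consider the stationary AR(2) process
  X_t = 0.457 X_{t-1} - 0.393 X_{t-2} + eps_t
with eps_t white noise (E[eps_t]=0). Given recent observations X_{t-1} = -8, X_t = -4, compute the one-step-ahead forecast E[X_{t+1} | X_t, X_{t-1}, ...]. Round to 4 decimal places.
E[X_{t+1} \mid \mathcal F_t] = 1.3160

For an AR(p) model X_t = c + sum_i phi_i X_{t-i} + eps_t, the
one-step-ahead conditional mean is
  E[X_{t+1} | X_t, ...] = c + sum_i phi_i X_{t+1-i}.
Substitute known values:
  E[X_{t+1} | ...] = (0.457) * (-4) + (-0.393) * (-8)
                   = 1.3160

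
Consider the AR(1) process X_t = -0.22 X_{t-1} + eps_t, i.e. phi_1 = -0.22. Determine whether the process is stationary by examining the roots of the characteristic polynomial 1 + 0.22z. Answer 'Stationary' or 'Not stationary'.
\text{Stationary}

The AR(p) characteristic polynomial is P(z) = 1 + 0.22z.
Stationarity requires all roots to lie outside the unit circle, i.e. |z| > 1 for every root.
This is linear in z: 1 + (0.22) z = 0  =>  z = -1/(0.22) = -4.545455,  |z| = 4.545455.
Moduli of all roots: 4.5455.
All moduli strictly greater than 1? Yes.
Verdict: Stationary.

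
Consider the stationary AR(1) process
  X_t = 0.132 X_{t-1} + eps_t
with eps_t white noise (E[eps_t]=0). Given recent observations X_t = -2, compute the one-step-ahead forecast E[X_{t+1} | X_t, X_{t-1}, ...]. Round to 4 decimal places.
E[X_{t+1} \mid \mathcal F_t] = -0.2640

For an AR(p) model X_t = c + sum_i phi_i X_{t-i} + eps_t, the
one-step-ahead conditional mean is
  E[X_{t+1} | X_t, ...] = c + sum_i phi_i X_{t+1-i}.
Substitute known values:
  E[X_{t+1} | ...] = (0.132) * (-2)
                   = -0.2640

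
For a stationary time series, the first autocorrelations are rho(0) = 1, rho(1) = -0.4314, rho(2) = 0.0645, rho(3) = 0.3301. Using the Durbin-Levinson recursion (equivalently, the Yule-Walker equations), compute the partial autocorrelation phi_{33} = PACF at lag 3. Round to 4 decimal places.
\phi_{33} = 0.3740

The PACF at lag k is phi_{kk}, the last component of the solution
to the Yule-Walker system G_k phi = r_k where
  (G_k)_{ij} = rho(|i - j|), (r_k)_i = rho(i), i,j = 1..k.
Equivalently, Durbin-Levinson gives phi_{kk} iteratively:
  phi_{11} = rho(1)
  phi_{kk} = [rho(k) - sum_{j=1..k-1} phi_{k-1,j} rho(k-j)]
            / [1 - sum_{j=1..k-1} phi_{k-1,j} rho(j)],
  phi_{k,j} = phi_{k-1,j} - phi_{kk} phi_{k-1,k-j},  j = 1..k-1.
Step k = 1:
  phi_11 = rho(1) = -0.4314.
Step k = 2:
  phi_22 = [rho(2) - phi_11 rho(1)] / [1 - phi_11 rho(1)] = [0.0645 - (-0.4314)(-0.4314)] / [1 - (-0.4314)(-0.4314)]
         = -0.12160596 / 0.81389404 = -0.149413.
  Update: phi_21 = phi_11 - phi_22 phi_11 = -0.4314 - (-0.149413)(-0.4314) = -0.495857.
Step k = 3:
  phi_33 = [rho(3) - phi_21 rho(2) - phi_22 rho(1)] / [1 - phi_21 rho(1) - phi_22 rho(2)]
    numerator   = 0.3301 - (-0.495857)(0.0645) - (-0.149413)(-0.4314) = 0.29762619
    denominator = 1 - (-0.495857)(-0.4314) - (-0.149413)(0.0645) = 0.79572459
  phi_33 = 0.29762619 / 0.79572459 = 0.374.
Therefore phi_{33} = 0.3740.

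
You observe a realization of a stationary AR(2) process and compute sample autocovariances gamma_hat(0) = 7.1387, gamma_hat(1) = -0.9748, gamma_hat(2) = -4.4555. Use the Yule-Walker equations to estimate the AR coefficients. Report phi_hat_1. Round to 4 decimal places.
\hat\phi_{1} = -0.2260

The Yule-Walker equations for an AR(p) process read, in matrix form,
  Gamma_p phi = r_p,   with   (Gamma_p)_{ij} = gamma(|i - j|),
                       (r_p)_i = gamma(i),   i,j = 1..p.
Substitute the sample gammas (Toeplitz matrix and right-hand side of size 2):
  Gamma_p = [[7.1387, -0.9748], [-0.9748, 7.1387]]
  r_p     = [-0.9748, -4.4555]
Written out:
  7.1387 phi_1 - 0.9748 phi_2 = -0.9748
  -0.9748 phi_1 + 7.1387 phi_2 = -4.4555
Solve by Cramer's rule:
  det = gamma(0)^2 - gamma(1)^2 = (7.1387)^2 - (-0.9748)^2 = 50.96103769 - 0.95023504 = 50.01080265
  phi_hat_1 = [gamma(1) gamma(0) - gamma(1) gamma(2)] / det = [(-0.9748)(7.1387) - (-0.9748)(-4.4555)] / 50.01080265 = -11.30202616 / 50.01080265 = -0.226
  phi_hat_2 = [gamma(0) gamma(2) - gamma(1)^2] / det = [(7.1387)(-4.4555) - (-0.9748)^2] / 50.01080265 = -32.75671289 / 50.01080265 = -0.655
So phi_hat = [-0.2260, -0.6550].
Therefore phi_hat_1 = -0.2260.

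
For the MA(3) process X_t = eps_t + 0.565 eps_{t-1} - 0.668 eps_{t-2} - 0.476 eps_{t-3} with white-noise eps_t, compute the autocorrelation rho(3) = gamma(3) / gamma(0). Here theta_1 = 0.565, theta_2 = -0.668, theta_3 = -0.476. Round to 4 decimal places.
\rho(3) = -0.2390

For an MA(q) process with theta_0 = 1, the autocovariance is
  gamma(k) = sigma^2 * sum_{i=0..q-k} theta_i * theta_{i+k},
and rho(k) = gamma(k) / gamma(0). Sigma^2 cancels.
  numerator   = (1)*(-0.476) = -0.476.
  denominator = (1)^2 + (0.565)^2 + (-0.668)^2 + (-0.476)^2 = 1.992025.
  rho(3) = -0.476 / 1.992025 = -0.2390.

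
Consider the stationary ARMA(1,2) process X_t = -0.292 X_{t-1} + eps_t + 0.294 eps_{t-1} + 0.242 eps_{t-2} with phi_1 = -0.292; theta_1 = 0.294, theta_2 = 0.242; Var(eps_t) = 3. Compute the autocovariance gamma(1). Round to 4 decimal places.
\gamma(1) = -0.0484

Multiply the model equation by X_{t-k} and take expectations. With theta_0 = psi_0 = 1 and psi_j the MA(infinity) weights, this gives
  gamma(k) - sum_i phi_i gamma(k-i) = c_k,
  c_k = sigma^2 * sum_{j=k..q} theta_j psi_{j-k}   (c_k = 0 for k > q),
using gamma(-m) = gamma(m).
psi-weights needed (psi_j = theta_j + sum_i phi_i psi_{j-i}):
  psi_1 = theta_1 + phi_1 = 0.294 + (-0.292) = 0.002
  psi_2 = theta_2 + phi_1 psi_1 = 0.242 + (-0.292)(0.002) = 0.241416
Right-hand sides:
  c_0 = sigma^2 (1 + theta_1 psi_1 + theta_2 psi_2) = 3 * (1 + (0.294)(0.002) + (0.242)(0.241416)) = 3 * 1.059011 = 3.177032
  c_1 = sigma^2 (theta_1 + theta_2 psi_1) = 3 * (0.294 + (0.242)(0.002)) = 0.883452
  c_2 = sigma^2 theta_2 = 3 * (0.242) = 0.726
Equations for k = 0 and k = 1 (AR order 1):
  gamma(0) = phi_1 gamma(1) + c_0
  gamma(1) = phi_1 gamma(0) + c_1
Substituting the second into the first: gamma(0) (1 - phi_1^2) = c_0 + phi_1 c_1, so
  gamma(0) = (c_0 + phi_1 c_1) / (1 - phi_1^2) = (3.177032 + (-0.292)(0.883452)) / (1 - (-0.292)^2) = 2.919064 / 0.914736 = 3.191155.
  gamma(1) = phi_1 gamma(0) + c_1 = (-0.292)(3.191155) + (0.883452) = -0.048365.
Therefore gamma(1) = -0.0484 (to 4 decimal places).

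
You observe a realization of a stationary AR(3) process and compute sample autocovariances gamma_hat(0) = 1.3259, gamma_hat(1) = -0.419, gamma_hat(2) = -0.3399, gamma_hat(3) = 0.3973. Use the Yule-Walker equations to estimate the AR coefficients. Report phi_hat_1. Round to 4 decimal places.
\hat\phi_{1} = -0.4090

The Yule-Walker equations for an AR(p) process read, in matrix form,
  Gamma_p phi = r_p,   with   (Gamma_p)_{ij} = gamma(|i - j|),
                       (r_p)_i = gamma(i),   i,j = 1..p.
Substitute the sample gammas (Toeplitz matrix and right-hand side of size 3):
  Gamma_p = [[1.3259, -0.419, -0.3399], [-0.419, 1.3259, -0.419], [-0.3399, -0.419, 1.3259]]
  r_p     = [-0.419, -0.3399, 0.3973]
Written out (R1..R3):
  (R1) 1.3259 phi_1 - 0.419 phi_2 - 0.3399 phi_3 = -0.419
  (R2) -0.419 phi_1 + 1.3259 phi_2 - 0.419 phi_3 = -0.3399
  (R3) -0.3399 phi_1 - 0.419 phi_2 + 1.3259 phi_3 = 0.3973
Gaussian elimination:
  R2 <- R2 - (-0.419/1.3259) R1 = R2 - (-0.316012) R1:  1.193491 phi_2 - 0.526412 phi_3 = -0.472309
  R3 <- R3 - (-0.3399/1.3259) R1 = R3 - (-0.256354) R1:  -0.526412 phi_2 + 1.238765 phi_3 = 0.289888
  R3 <- R3 - (-0.526412/1.193491) R2 = R3 - (-0.441069) R2:  1.006581 phi_3 = 0.081567
Back-substitution:
  phi_hat_3 = 0.081567 / 1.006581 = 0.081033
  phi_hat_2 = (-0.472309 - (-0.526412)(0.081033)) / 1.193491 = -0.359996
  phi_hat_1 = (-0.419 - (-0.419)(-0.359996) - (-0.3399)(0.081033)) / 1.3259 = -0.409002
So phi_hat = [-0.4090, -0.3600, 0.0810].
Therefore phi_hat_1 = -0.4090.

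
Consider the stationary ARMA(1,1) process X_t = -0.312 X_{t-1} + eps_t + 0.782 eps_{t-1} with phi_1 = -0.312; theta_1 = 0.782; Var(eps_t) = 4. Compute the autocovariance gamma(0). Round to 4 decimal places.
\gamma(0) = 4.9789

Multiply the model equation by X_{t-k} and take expectations. With theta_0 = psi_0 = 1 and psi_j the MA(infinity) weights, this gives
  gamma(k) - sum_i phi_i gamma(k-i) = c_k,
  c_k = sigma^2 * sum_{j=k..q} theta_j psi_{j-k}   (c_k = 0 for k > q),
using gamma(-m) = gamma(m).
psi-weights needed (psi_j = theta_j + sum_i phi_i psi_{j-i}):
  psi_1 = theta_1 + phi_1 = 0.782 + (-0.312) = 0.47
Right-hand sides:
  c_0 = sigma^2 (1 + theta_1 psi_1) = 4 * (1 + (0.782)(0.47)) = 4 * 1.36754 = 5.47016
  c_1 = sigma^2 theta_1 = 4 * (0.782) = 3.128
  c_2 = 0
Equations for k = 0 and k = 1 (AR order 1):
  gamma(0) = phi_1 gamma(1) + c_0
  gamma(1) = phi_1 gamma(0) + c_1
Substituting the second into the first: gamma(0) (1 - phi_1^2) = c_0 + phi_1 c_1, so
  gamma(0) = (c_0 + phi_1 c_1) / (1 - phi_1^2) = (5.47016 + (-0.312)(3.128)) / (1 - (-0.312)^2) = 4.494224 / 0.902656 = 4.978889.
Therefore gamma(0) = 4.9789 (to 4 decimal places).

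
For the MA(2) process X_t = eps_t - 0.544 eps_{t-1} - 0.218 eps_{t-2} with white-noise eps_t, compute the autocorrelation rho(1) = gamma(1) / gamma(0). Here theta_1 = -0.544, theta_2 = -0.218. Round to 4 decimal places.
\rho(1) = -0.3167

For an MA(q) process with theta_0 = 1, the autocovariance is
  gamma(k) = sigma^2 * sum_{i=0..q-k} theta_i * theta_{i+k},
and rho(k) = gamma(k) / gamma(0). Sigma^2 cancels.
  numerator   = (1)*(-0.544) + (-0.544)*(-0.218) = -0.425408.
  denominator = (1)^2 + (-0.544)^2 + (-0.218)^2 = 1.34346.
  rho(1) = -0.425408 / 1.34346 = -0.3167.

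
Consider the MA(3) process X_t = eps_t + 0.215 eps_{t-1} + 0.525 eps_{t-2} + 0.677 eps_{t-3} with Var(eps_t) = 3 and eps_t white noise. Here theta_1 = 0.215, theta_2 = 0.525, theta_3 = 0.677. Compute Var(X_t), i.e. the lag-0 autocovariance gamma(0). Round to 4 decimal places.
\gamma(0) = 5.3405

For an MA(q) process X_t = eps_t + sum_i theta_i eps_{t-i} with
Var(eps_t) = sigma^2, the variance is
  gamma(0) = sigma^2 * (1 + sum_i theta_i^2).
  sum_i theta_i^2 = (0.215)^2 + (0.525)^2 + (0.677)^2 = 0.046225 + 0.275625 + 0.458329 = 0.780179.
  gamma(0) = 3 * (1 + 0.780179) = 3 * 1.780179 = 5.340537, which rounds to 5.3405.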